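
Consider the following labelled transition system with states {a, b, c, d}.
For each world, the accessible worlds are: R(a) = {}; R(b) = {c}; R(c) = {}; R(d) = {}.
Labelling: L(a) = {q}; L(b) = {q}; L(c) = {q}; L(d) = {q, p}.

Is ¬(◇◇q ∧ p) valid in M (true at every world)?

Yes

Recall that ◇ψ holds at a world iff ψ holds at some accessible world.
Let φ = ¬(◇◇q ∧ p). Evaluate φ at each world:
  a (successors ∅): φ is true.
  b (successors {c}): φ is true.
  c (successors ∅): φ is true.
  d (successors ∅): φ is true.
For instance, at b:
  At b: ◇◇q ∧ p is false, so ¬(◇◇q ∧ p) is true.
    At b: ◇◇q is false, p is false, so ◇◇q ∧ p is false.
      At b: ◇◇q requires ◇q at some successor in {c}.
        At c: ◇q is false.
      So ◇◇q is false at b.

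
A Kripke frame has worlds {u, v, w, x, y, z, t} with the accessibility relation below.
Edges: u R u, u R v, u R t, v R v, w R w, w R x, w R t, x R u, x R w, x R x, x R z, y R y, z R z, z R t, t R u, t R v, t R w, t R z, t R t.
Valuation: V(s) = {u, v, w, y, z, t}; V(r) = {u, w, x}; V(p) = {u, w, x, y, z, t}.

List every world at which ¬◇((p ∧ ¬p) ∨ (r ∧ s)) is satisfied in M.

v, y, z

Let φ = ¬◇((p ∧ ¬p) ∨ (r ∧ s)). Evaluate φ at each world:
  u (successors {u, v, t}): φ is false.
  v (successors {v}): φ is true.
  w (successors {w, x, t}): φ is false.
  x (successors {u, w, x, z}): φ is false.
  y (successors {y}): φ is true.
  z (successors {z, t}): φ is true.
  t (successors {u, v, w, z, t}): φ is false.
For instance, at z:
  At z: ◇((p ∧ ¬p) ∨ (r ∧ s)) is false, so ¬◇((p ∧ ¬p) ∨ (r ∧ s)) is true.
    At z: ◇((p ∧ ¬p) ∨ (r ∧ s)) requires (p ∧ ¬p) ∨ (r ∧ s) at some successor in {z, t}.
      At z: (p ∧ ¬p) ∨ (r ∧ s) is false.
      At t: (p ∧ ¬p) ∨ (r ∧ s) is false.
    So ◇((p ∧ ¬p) ∨ (r ∧ s)) is false at z.
Satisfying worlds: {v, y, z}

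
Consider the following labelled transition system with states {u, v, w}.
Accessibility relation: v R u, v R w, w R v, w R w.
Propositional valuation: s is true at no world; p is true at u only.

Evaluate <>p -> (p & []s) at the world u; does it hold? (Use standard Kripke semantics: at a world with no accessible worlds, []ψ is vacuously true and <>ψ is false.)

Yes

At u: <>p is false, p & []s is true, so <>p -> (p & []s) is true.
  At u: no accessible worlds, so <>p is false.
  At u: p is true, []s is true, so p & []s is true.
    At u: no accessible worlds, so []s holds vacuously.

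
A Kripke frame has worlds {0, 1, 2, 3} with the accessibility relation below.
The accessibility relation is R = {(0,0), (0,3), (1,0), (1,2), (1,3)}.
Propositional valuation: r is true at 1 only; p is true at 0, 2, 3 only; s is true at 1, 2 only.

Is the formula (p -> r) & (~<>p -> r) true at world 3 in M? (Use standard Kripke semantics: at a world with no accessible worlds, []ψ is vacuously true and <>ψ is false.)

No

Recall that <>ψ holds at a world iff ψ holds at some accessible world.
At 3: p -> r is false, ~<>p -> r is false, so (p -> r) & (~<>p -> r) is false.
  At 3: ~<>p is true, r is false, so ~<>p -> r is false.
    At 3: <>p is false, so ~<>p is true.
      At 3: no accessible worlds, so <>p is false.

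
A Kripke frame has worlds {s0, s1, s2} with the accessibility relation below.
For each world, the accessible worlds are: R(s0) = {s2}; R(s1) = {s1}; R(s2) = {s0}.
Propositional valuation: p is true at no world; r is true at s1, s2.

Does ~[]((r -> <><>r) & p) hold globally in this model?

Recall that []ψ holds at a world iff ψ holds at every accessible world, and <>ψ holds iff ψ holds at some accessible world.
Let φ = ~[]((r -> <><>r) & p). Evaluate φ at each world:
  s0 (successors {s2}): φ is true.
  s1 (successors {s1}): φ is true.
  s2 (successors {s0}): φ is true.
For instance, at s1:
  At s1: []((r -> <><>r) & p) is false, so ~[]((r -> <><>r) & p) is true.
    At s1: []((r -> <><>r) & p) requires (r -> <><>r) & p at every successor {s1}.
      (r -> <><>r) & p fails at s1, so []((r -> <><>r) & p) is false at s1.

Yes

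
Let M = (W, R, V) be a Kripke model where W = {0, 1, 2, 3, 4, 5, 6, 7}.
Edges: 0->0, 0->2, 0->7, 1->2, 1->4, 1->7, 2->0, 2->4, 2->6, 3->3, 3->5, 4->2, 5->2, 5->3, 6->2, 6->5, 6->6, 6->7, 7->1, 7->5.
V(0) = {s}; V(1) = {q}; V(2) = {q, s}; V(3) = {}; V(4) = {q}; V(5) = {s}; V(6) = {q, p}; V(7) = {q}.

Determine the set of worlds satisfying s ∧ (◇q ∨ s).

0, 2, 5

Recall that ◇ψ holds at a world iff ψ holds at some accessible world.
Let φ = s ∧ (◇q ∨ s). Evaluate φ at each world:
  0 (successors {0, 2, 7}): φ is true.
  1 (successors {2, 4, 7}): φ is false.
  2 (successors {0, 4, 6}): φ is true.
  3 (successors {3, 5}): φ is false.
  4 (successors {2}): φ is false.
  5 (successors {2, 3}): φ is true.
  6 (successors {2, 5, 6, 7}): φ is false.
  7 (successors {1, 5}): φ is false.
For instance, at 0:
  At 0: s is true, ◇q ∨ s is true, so s ∧ (◇q ∨ s) is true.
    At 0: ◇q is true, s is true, so ◇q ∨ s is true.
      At 0: ◇q requires q at some successor in {0, 2, 7}.
        q holds at 2, so ◇q is true at 0.
Satisfying worlds: {0, 2, 5}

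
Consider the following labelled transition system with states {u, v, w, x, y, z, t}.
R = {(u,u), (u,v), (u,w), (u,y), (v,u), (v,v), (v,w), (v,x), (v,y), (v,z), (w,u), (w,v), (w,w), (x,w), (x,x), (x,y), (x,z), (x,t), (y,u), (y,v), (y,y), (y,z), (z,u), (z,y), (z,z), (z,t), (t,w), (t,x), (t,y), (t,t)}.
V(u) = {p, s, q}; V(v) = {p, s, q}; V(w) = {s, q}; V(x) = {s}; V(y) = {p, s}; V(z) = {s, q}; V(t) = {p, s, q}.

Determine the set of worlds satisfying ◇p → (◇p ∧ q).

u, v, w, z, t

Let φ = ◇p → (◇p ∧ q). Evaluate φ at each world:
  u (successors {u, v, w, y}): φ is true.
  v (successors {u, v, w, x, y, z}): φ is true.
  w (successors {u, v, w}): φ is true.
  x (successors {w, x, y, z, t}): φ is false.
  y (successors {u, v, y, z}): φ is false.
  z (successors {u, y, z, t}): φ is true.
  t (successors {w, x, y, t}): φ is true.
For instance, at t:
  At t: ◇p is true, ◇p ∧ q is true, so ◇p → (◇p ∧ q) is true.
    At t: ◇p requires p at some successor in {w, x, y, t}.
      p holds at y, so ◇p is true at t.
    At t: ◇p is true, q is true, so ◇p ∧ q is true.
      At t: ◇p requires p at some successor in {w, x, y, t}.
        p holds at y, so ◇p is true at t.
Satisfying worlds: {u, v, w, z, t}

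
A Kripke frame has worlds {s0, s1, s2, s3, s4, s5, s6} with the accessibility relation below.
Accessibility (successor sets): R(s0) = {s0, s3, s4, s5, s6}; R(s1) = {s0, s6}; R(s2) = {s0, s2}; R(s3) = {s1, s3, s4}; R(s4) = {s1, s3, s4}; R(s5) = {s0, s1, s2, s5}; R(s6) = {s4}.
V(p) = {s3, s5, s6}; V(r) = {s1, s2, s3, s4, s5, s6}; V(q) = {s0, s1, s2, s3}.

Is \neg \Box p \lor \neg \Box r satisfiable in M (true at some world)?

Yes

Recall that \Box ψ holds at a world iff ψ holds at every accessible world, and \Diamond ψ holds iff ψ holds at some accessible world.
Let φ = \neg \Box p \lor \neg \Box r. Evaluate φ at each world:
  s0 (successors {s0, s3, s4, s5, s6}): φ is true.
  s1 (successors {s0, s6}): φ is true.
  s2 (successors {s0, s2}): φ is true.
  s3 (successors {s1, s3, s4}): φ is true.
  s4 (successors {s1, s3, s4}): φ is true.
  s5 (successors {s0, s1, s2, s5}): φ is true.
  s6 (successors {s4}): φ is true.
Detail at s0 (witness):
  At s0: \neg \Box p is true, \neg \Box r is true, so \neg \Box p \lor \neg \Box r is true.
    At s0: \Box p is false, so \neg \Box p is true.
      At s0: \Box p requires p at every successor {s0, s3, s4, s5, s6}.
        p fails at s0, so \Box p is false at s0.
    At s0: \Box r is false, so \neg \Box r is true.
      At s0: \Box r requires r at every successor {s0, s3, s4, s5, s6}.
        r fails at s0, so \Box r is false at s0.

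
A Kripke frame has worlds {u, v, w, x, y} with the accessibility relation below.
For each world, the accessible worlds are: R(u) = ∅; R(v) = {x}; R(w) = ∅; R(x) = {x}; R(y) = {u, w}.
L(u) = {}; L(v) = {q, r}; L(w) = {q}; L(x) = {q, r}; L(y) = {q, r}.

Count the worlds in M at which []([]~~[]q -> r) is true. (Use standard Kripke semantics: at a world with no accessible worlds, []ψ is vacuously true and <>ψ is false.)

Let φ = []([]~~[]q -> r). Evaluate φ at each world:
  u (successors ∅): φ is true.
  v (successors {x}): φ is true.
  w (successors ∅): φ is true.
  x (successors {x}): φ is true.
  y (successors {u, w}): φ is false.
For instance, at v:
  At v: []([]~~[]q -> r) requires []~~[]q -> r at every successor {x}.
      At x: []~~[]q is true, r is true, so []~~[]q -> r is true.
  So []([]~~[]q -> r) is true at v.
Satisfying worlds: {u, v, w, x}

4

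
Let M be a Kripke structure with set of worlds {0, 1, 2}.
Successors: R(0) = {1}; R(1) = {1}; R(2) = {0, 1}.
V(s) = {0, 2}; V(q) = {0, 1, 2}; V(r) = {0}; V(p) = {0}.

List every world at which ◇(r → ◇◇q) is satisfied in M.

Let φ = ◇(r → ◇◇q). Evaluate φ at each world:
  0 (successors {1}): φ is true.
  1 (successors {1}): φ is true.
  2 (successors {0, 1}): φ is true.
For instance, at 1:
  At 1: ◇(r → ◇◇q) requires r → ◇◇q at some successor in {1}.
    r → ◇◇q holds at 1, so ◇(r → ◇◇q) is true at 1.
      At 1: r is false, ◇◇q is true, so r → ◇◇q is true.
Satisfying worlds: {0, 1, 2}

0, 1, 2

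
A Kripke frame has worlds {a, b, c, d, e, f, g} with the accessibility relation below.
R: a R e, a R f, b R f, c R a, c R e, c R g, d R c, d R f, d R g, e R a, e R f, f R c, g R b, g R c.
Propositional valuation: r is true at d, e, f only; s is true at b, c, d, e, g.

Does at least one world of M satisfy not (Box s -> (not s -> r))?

Let φ = not (Box s -> (not s -> r)). Evaluate φ at each world:
  a (successors {e, f}): φ is false.
  b (successors {f}): φ is false.
  c (successors {a, e, g}): φ is false.
  d (successors {c, f, g}): φ is false.
  e (successors {a, f}): φ is false.
  f (successors {c}): φ is false.
  g (successors {b, c}): φ is false.
For instance, at g:
  At g: Box s -> (not s -> r) is true, so not (Box s -> (not s -> r)) is false.
    At g: Box s is true, not s -> r is true, so Box s -> (not s -> r) is true.
      At g: Box s requires s at every successor {b, c}.
        At b: s is true.
        At c: s is true.
      So Box s is true at g.

No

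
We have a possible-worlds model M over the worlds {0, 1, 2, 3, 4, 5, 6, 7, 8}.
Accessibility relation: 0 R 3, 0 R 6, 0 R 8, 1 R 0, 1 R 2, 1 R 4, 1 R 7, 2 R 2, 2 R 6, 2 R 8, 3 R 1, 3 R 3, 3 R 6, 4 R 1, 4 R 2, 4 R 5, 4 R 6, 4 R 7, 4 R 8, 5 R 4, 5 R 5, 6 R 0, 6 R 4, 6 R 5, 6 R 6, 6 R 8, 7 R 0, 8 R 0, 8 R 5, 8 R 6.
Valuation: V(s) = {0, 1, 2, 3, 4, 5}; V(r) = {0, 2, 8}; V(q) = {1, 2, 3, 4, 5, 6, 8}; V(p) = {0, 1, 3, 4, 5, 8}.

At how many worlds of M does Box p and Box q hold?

Let φ = Box p and Box q. Evaluate φ at each world:
  0 (successors {3, 6, 8}): φ is false.
  1 (successors {0, 2, 4, 7}): φ is false.
  2 (successors {2, 6, 8}): φ is false.
  3 (successors {1, 3, 6}): φ is false.
  4 (successors {1, 2, 5, 6, 7, 8}): φ is false.
  5 (successors {4, 5}): φ is true.
  6 (successors {0, 4, 5, 6, 8}): φ is false.
  7 (successors {0}): φ is false.
  8 (successors {0, 5, 6}): φ is false.
For instance, at 3:
  At 3: Box p is false, Box q is true, so Box p and Box q is false.
    At 3: Box p requires p at every successor {1, 3, 6}.
      p fails at 6, so Box p is false at 3.
    At 3: Box q requires q at every successor {1, 3, 6}.
      At 1: q is true.
      At 3: q is true.
      At 6: q is true.
    So Box q is true at 3.
Satisfying worlds: {5}

1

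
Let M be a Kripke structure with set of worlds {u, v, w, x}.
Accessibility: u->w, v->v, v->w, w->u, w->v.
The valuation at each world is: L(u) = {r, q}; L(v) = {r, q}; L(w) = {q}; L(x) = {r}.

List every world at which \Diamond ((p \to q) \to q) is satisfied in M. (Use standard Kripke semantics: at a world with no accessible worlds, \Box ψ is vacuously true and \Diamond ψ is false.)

Let φ = \Diamond ((p \to q) \to q). Evaluate φ at each world:
  u (successors {w}): φ is true.
  v (successors {v, w}): φ is true.
  w (successors {u, v}): φ is true.
  x (successors ∅): φ is false.
For instance, at v:
  At v: \Diamond ((p \to q) \to q) requires (p \to q) \to q at some successor in {v, w}.
    (p \to q) \to q holds at v, so \Diamond ((p \to q) \to q) is true at v.
Satisfying worlds: {u, v, w}

u, v, w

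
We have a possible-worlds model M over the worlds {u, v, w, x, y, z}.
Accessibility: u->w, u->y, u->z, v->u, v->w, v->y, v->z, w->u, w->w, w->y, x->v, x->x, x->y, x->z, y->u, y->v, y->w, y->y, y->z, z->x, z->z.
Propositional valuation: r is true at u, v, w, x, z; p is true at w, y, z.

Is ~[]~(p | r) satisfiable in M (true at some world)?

Yes

Let φ = ~[]~(p | r). Evaluate φ at each world:
  u (successors {w, y, z}): φ is true.
  v (successors {u, w, y, z}): φ is true.
  w (successors {u, w, y}): φ is true.
  x (successors {v, x, y, z}): φ is true.
  y (successors {u, v, w, y, z}): φ is true.
  z (successors {x, z}): φ is true.
Detail at u (witness):
  At u: []~(p | r) is false, so ~[]~(p | r) is true.
    At u: []~(p | r) requires ~(p | r) at every successor {w, y, z}.
      ~(p | r) fails at w, so []~(p | r) is false at u.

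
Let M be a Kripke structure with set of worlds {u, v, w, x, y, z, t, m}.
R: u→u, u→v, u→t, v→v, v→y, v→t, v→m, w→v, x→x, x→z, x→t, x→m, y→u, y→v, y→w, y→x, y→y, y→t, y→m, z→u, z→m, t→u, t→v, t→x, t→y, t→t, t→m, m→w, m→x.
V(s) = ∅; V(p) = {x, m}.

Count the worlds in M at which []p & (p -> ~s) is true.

0

Recall that []ψ holds at a world iff ψ holds at every accessible world, and <>ψ holds iff ψ holds at some accessible world.
Let φ = []p & (p -> ~s). Evaluate φ at each world:
  u (successors {u, v, t}): φ is false.
  v (successors {v, y, t, m}): φ is false.
  w (successors {v}): φ is false.
  x (successors {x, z, t, m}): φ is false.
  y (successors {u, v, w, x, y, t, m}): φ is false.
  z (successors {u, m}): φ is false.
  t (successors {u, v, x, y, t, m}): φ is false.
  m (successors {w, x}): φ is false.
For instance, at v:
  At v: []p is false, p -> ~s is true, so []p & (p -> ~s) is false.
    At v: []p requires p at every successor {v, y, t, m}.
      p fails at v, so []p is false at v.
Satisfying worlds: none.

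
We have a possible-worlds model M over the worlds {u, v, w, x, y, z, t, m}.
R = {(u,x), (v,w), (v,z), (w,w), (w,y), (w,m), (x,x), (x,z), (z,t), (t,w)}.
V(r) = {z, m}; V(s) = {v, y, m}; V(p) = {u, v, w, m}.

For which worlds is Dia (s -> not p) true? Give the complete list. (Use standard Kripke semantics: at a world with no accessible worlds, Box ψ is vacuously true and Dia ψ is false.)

u, v, w, x, z, t

Let φ = Dia (s -> not p). Evaluate φ at each world:
  u (successors {x}): φ is true.
  v (successors {w, z}): φ is true.
  w (successors {w, y, m}): φ is true.
  x (successors {x, z}): φ is true.
  y (successors ∅): φ is false.
  z (successors {t}): φ is true.
  t (successors {w}): φ is true.
  m (successors ∅): φ is false.
For instance, at w:
  At w: Dia (s -> not p) requires s -> not p at some successor in {w, y, m}.
    s -> not p holds at w, so Dia (s -> not p) is true at w.
Satisfying worlds: {u, v, w, x, z, t}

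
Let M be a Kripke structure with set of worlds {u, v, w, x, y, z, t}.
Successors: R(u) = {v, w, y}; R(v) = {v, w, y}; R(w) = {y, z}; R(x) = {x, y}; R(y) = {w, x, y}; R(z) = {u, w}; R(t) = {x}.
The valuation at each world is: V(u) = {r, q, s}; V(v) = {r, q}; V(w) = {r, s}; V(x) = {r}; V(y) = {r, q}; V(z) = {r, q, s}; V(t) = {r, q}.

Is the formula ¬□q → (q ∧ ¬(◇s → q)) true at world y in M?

No

At y: ¬□q is true, q ∧ ¬(◇s → q) is false, so ¬□q → (q ∧ ¬(◇s → q)) is false.
  At y: □q is false, so ¬□q is true.
    At y: □q requires q at every successor {w, x, y}.
      q fails at w, so □q is false at y.
  At y: q is true, ¬(◇s → q) is false, so q ∧ ¬(◇s → q) is false.
    At y: ◇s → q is true, so ¬(◇s → q) is false.
      At y: ◇s is true, q is true, so ◇s → q is true.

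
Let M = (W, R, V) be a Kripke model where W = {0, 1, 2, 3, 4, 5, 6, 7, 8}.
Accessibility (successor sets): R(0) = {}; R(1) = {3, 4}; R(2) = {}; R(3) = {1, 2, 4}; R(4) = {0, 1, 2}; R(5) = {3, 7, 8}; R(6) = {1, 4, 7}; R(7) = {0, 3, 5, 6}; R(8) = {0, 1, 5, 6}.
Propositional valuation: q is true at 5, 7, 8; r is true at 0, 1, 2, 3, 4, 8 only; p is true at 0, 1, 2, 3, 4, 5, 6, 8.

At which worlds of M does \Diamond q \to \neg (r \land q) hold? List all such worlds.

Recall that \Diamond ψ holds at a world iff ψ holds at some accessible world.
Let φ = \Diamond q \to \neg (r \land q). Evaluate φ at each world:
  0 (successors ∅): φ is true.
  1 (successors {3, 4}): φ is true.
  2 (successors ∅): φ is true.
  3 (successors {1, 2, 4}): φ is true.
  4 (successors {0, 1, 2}): φ is true.
  5 (successors {3, 7, 8}): φ is true.
  6 (successors {1, 4, 7}): φ is true.
  7 (successors {0, 3, 5, 6}): φ is true.
  8 (successors {0, 1, 5, 6}): φ is false.
For instance, at 1:
  At 1: \Diamond q is false, \neg (r \land q) is true, so \Diamond q \to \neg (r \land q) is true.
    At 1: \Diamond q requires q at some successor in {3, 4}.
      At 3: q is false.
      At 4: q is false.
    So \Diamond q is false at 1.
Satisfying worlds: {0, 1, 2, 3, 4, 5, 6, 7}

0, 1, 2, 3, 4, 5, 6, 7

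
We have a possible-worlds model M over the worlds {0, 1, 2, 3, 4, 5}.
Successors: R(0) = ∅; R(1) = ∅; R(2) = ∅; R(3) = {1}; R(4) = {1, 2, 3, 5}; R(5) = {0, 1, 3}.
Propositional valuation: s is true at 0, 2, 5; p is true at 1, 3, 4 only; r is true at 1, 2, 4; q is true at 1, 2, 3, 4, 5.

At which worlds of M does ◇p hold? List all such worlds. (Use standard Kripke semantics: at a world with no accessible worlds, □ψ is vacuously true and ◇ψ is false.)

3, 4, 5

Let φ = ◇p. Evaluate φ at each world:
  0 (successors ∅): φ is false.
  1 (successors ∅): φ is false.
  2 (successors ∅): φ is false.
  3 (successors {1}): φ is true.
  4 (successors {1, 2, 3, 5}): φ is true.
  5 (successors {0, 1, 3}): φ is true.
For instance, at 5:
  At 5: ◇p requires p at some successor in {0, 1, 3}.
    p holds at 1, so ◇p is true at 5.
Satisfying worlds: {3, 4, 5}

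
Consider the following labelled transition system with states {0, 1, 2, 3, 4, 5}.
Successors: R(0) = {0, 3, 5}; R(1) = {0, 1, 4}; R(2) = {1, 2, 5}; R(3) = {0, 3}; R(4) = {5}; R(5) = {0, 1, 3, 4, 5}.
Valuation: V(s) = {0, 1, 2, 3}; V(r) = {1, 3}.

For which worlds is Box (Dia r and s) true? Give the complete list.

3

Let φ = Box (Dia r and s). Evaluate φ at each world:
  0 (successors {0, 3, 5}): φ is false.
  1 (successors {0, 1, 4}): φ is false.
  2 (successors {1, 2, 5}): φ is false.
  3 (successors {0, 3}): φ is true.
  4 (successors {5}): φ is false.
  5 (successors {0, 1, 3, 4, 5}): φ is false.
For instance, at 0:
  At 0: Box (Dia r and s) requires Dia r and s at every successor {0, 3, 5}.
    Dia r and s fails at 5, so Box (Dia r and s) is false at 0.
      At 5: Dia r is true, s is false, so Dia r and s is false.
Satisfying worlds: {3}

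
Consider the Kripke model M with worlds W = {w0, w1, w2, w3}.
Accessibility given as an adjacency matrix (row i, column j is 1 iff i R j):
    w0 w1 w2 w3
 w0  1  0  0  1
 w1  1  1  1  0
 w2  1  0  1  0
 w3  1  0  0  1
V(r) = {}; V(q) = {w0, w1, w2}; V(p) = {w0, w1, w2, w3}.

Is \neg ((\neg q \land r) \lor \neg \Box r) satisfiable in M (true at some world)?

Recall that \Box ψ holds at a world iff ψ holds at every accessible world, and \Diamond ψ holds iff ψ holds at some accessible world.
Let φ = \neg ((\neg q \land r) \lor \neg \Box r). Evaluate φ at each world:
  w0 (successors {w0, w3}): φ is false.
  w1 (successors {w0, w1, w2}): φ is false.
  w2 (successors {w0, w2}): φ is false.
  w3 (successors {w0, w3}): φ is false.
For instance, at w0:
  At w0: (\neg q \land r) \lor \neg \Box r is true, so \neg ((\neg q \land r) \lor \neg \Box r) is false.
    At w0: \neg q \land r is false, \neg \Box r is true, so (\neg q \land r) \lor \neg \Box r is true.
      At w0: \Box r is false, so \neg \Box r is true.

No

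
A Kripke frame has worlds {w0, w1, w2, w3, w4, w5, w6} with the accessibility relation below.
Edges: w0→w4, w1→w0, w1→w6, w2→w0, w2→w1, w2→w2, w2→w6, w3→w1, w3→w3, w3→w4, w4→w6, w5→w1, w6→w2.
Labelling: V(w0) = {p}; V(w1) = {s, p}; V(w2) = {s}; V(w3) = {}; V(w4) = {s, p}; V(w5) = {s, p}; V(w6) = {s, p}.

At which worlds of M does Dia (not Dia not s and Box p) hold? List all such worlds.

Let φ = Dia (not Dia not s and Box p). Evaluate φ at each world:
  w0 (successors {w4}): φ is true.
  w1 (successors {w0, w6}): φ is true.
  w2 (successors {w0, w1, w2, w6}): φ is true.
  w3 (successors {w1, w3, w4}): φ is true.
  w4 (successors {w6}): φ is false.
  w5 (successors {w1}): φ is false.
  w6 (successors {w2}): φ is false.
For instance, at w6:
  At w6: Dia (not Dia not s and Box p) requires not Dia not s and Box p at some successor in {w2}.
    At w2: not Dia not s and Box p is false.
  So Dia (not Dia not s and Box p) is false at w6.
Satisfying worlds: {w0, w1, w2, w3}

w0, w1, w2, w3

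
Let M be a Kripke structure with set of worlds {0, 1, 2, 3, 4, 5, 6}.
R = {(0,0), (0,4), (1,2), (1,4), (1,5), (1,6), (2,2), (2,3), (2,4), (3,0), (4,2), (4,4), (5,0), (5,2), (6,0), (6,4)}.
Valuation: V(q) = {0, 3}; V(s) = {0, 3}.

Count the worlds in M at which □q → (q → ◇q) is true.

7

Let φ = □q → (q → ◇q). Evaluate φ at each world:
  0 (successors {0, 4}): φ is true.
  1 (successors {2, 4, 5, 6}): φ is true.
  2 (successors {2, 3, 4}): φ is true.
  3 (successors {0}): φ is true.
  4 (successors {2, 4}): φ is true.
  5 (successors {0, 2}): φ is true.
  6 (successors {0, 4}): φ is true.
For instance, at 4:
  At 4: □q is false, q → ◇q is true, so □q → (q → ◇q) is true.
    At 4: □q requires q at every successor {2, 4}.
      q fails at 2, so □q is false at 4.
    At 4: q is false, ◇q is false, so q → ◇q is true.
      At 4: ◇q requires q at some successor in {2, 4}.
        At 2: q is false.
        At 4: q is false.
      So ◇q is false at 4.
Satisfying worlds: {0, 1, 2, 3, 4, 5, 6}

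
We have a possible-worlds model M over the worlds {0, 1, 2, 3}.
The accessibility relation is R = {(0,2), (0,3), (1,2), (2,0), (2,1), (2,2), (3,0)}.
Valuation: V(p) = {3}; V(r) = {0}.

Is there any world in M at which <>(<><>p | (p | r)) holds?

Recall that <>ψ holds at a world iff ψ holds at some accessible world.
Let φ = <>(<><>p | (p | r)). Evaluate φ at each world:
  0 (successors {2, 3}): φ is true.
  1 (successors {2}): φ is true.
  2 (successors {0, 1, 2}): φ is true.
  3 (successors {0}): φ is true.
Detail at 0 (witness):
  At 0: <>(<><>p | (p | r)) requires <><>p | (p | r) at some successor in {2, 3}.
    <><>p | (p | r) holds at 2, so <>(<><>p | (p | r)) is true at 0.
      At 2: <><>p is true, p | r is false, so <><>p | (p | r) is true.

Yes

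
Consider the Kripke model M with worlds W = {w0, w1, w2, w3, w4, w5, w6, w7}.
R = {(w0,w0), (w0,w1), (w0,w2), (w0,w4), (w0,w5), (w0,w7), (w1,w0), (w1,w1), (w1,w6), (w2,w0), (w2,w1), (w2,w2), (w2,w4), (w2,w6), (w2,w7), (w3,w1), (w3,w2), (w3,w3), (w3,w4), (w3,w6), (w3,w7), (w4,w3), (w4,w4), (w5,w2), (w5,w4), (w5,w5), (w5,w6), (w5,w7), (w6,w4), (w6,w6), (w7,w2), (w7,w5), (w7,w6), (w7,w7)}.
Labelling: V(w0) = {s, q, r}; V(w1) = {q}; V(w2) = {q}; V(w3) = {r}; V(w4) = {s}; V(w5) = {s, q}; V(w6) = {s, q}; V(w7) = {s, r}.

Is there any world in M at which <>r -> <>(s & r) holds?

Yes

Let φ = <>r -> <>(s & r). Evaluate φ at each world:
  w0 (successors {w0, w1, w2, w4, w5, w7}): φ is true.
  w1 (successors {w0, w1, w6}): φ is true.
  w2 (successors {w0, w1, w2, w4, w6, w7}): φ is true.
  w3 (successors {w1, w2, w3, w4, w6, w7}): φ is true.
  w4 (successors {w3, w4}): φ is false.
  w5 (successors {w2, w4, w5, w6, w7}): φ is true.
  w6 (successors {w4, w6}): φ is true.
  w7 (successors {w2, w5, w6, w7}): φ is true.
Detail at w0 (witness):
  At w0: <>r is true, <>(s & r) is true, so <>r -> <>(s & r) is true.
    At w0: <>r requires r at some successor in {w0, w1, w2, w4, w5, w7}.
      r holds at w0, so <>r is true at w0.
    At w0: <>(s & r) requires s & r at some successor in {w0, w1, w2, w4, w5, w7}.
      s & r holds at w0, so <>(s & r) is true at w0.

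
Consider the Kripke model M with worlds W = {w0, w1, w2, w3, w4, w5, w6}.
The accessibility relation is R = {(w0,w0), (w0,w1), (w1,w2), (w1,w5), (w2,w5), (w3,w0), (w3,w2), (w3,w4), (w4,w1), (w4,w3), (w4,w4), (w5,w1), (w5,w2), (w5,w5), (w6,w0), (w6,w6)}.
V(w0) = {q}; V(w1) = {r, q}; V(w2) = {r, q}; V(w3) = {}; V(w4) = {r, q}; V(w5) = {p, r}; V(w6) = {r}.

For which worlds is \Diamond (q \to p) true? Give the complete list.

w1, w2, w4, w5, w6

Recall that \Diamond ψ holds at a world iff ψ holds at some accessible world.
Let φ = \Diamond (q \to p). Evaluate φ at each world:
  w0 (successors {w0, w1}): φ is false.
  w1 (successors {w2, w5}): φ is true.
  w2 (successors {w5}): φ is true.
  w3 (successors {w0, w2, w4}): φ is false.
  w4 (successors {w1, w3, w4}): φ is true.
  w5 (successors {w1, w2, w5}): φ is true.
  w6 (successors {w0, w6}): φ is true.
For instance, at w5:
  At w5: \Diamond (q \to p) requires q \to p at some successor in {w1, w2, w5}.
    q \to p holds at w5, so \Diamond (q \to p) is true at w5.
Satisfying worlds: {w1, w2, w4, w5, w6}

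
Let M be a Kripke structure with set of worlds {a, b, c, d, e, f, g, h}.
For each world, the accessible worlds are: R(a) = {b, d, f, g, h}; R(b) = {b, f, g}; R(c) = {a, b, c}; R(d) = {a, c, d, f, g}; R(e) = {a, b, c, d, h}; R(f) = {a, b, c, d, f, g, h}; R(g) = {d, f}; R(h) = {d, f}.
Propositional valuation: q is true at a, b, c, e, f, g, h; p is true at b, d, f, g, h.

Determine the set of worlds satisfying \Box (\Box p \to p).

a, b, g, h

Let φ = \Box (\Box p \to p). Evaluate φ at each world:
  a (successors {b, d, f, g, h}): φ is true.
  b (successors {b, f, g}): φ is true.
  c (successors {a, b, c}): φ is false.
  d (successors {a, c, d, f, g}): φ is false.
  e (successors {a, b, c, d, h}): φ is false.
  f (successors {a, b, c, d, f, g, h}): φ is false.
  g (successors {d, f}): φ is true.
  h (successors {d, f}): φ is true.
For instance, at h:
  At h: \Box (\Box p \to p) requires \Box p \to p at every successor {d, f}.
      At d: \Box p is false, p is true, so \Box p \to p is true.
      At f: \Box p is false, p is true, so \Box p \to p is true.
  So \Box (\Box p \to p) is true at h.
Satisfying worlds: {a, b, g, h}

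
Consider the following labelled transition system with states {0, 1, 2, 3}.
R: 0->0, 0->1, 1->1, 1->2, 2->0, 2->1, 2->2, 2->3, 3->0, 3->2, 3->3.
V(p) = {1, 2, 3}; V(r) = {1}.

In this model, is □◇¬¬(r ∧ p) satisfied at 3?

No

At 3: □◇¬¬(r ∧ p) requires ◇¬¬(r ∧ p) at every successor {0, 2, 3}.
  ◇¬¬(r ∧ p) fails at 3, so □◇¬¬(r ∧ p) is false at 3.
    At 3: ◇¬¬(r ∧ p) requires ¬¬(r ∧ p) at some successor in {0, 2, 3}.
      At 0: ¬¬(r ∧ p) is false.
      At 2: ¬¬(r ∧ p) is false.
      At 3: ¬¬(r ∧ p) is false.
    So ◇¬¬(r ∧ p) is false at 3.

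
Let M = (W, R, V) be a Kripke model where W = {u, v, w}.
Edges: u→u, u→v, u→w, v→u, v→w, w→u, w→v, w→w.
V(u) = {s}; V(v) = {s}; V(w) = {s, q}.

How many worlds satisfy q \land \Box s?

Let φ = q \land \Box s. Evaluate φ at each world:
  u (successors {u, v, w}): φ is false.
  v (successors {u, w}): φ is false.
  w (successors {u, v, w}): φ is true.
For instance, at w:
  At w: q is true, \Box s is true, so q \land \Box s is true.
    At w: \Box s requires s at every successor {u, v, w}.
      At u: s is true.
      At v: s is true.
      At w: s is true.
    So \Box s is true at w.
Satisfying worlds: {w}

1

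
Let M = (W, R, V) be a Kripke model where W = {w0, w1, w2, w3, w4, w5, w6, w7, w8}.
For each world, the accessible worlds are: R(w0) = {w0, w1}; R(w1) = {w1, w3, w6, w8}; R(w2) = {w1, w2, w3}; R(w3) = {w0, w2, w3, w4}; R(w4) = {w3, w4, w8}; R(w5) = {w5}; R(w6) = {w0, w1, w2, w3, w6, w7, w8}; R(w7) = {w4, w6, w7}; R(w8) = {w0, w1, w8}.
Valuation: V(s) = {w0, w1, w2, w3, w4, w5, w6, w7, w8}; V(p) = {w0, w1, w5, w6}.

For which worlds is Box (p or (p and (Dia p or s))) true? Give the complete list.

w0, w5

Let φ = Box (p or (p and (Dia p or s))). Evaluate φ at each world:
  w0 (successors {w0, w1}): φ is true.
  w1 (successors {w1, w3, w6, w8}): φ is false.
  w2 (successors {w1, w2, w3}): φ is false.
  w3 (successors {w0, w2, w3, w4}): φ is false.
  w4 (successors {w3, w4, w8}): φ is false.
  w5 (successors {w5}): φ is true.
  w6 (successors {w0, w1, w2, w3, w6, w7, w8}): φ is false.
  w7 (successors {w4, w6, w7}): φ is false.
  w8 (successors {w0, w1, w8}): φ is false.
For instance, at w1:
  At w1: Box (p or (p and (Dia p or s))) requires p or (p and (Dia p or s)) at every successor {w1, w3, w6, w8}.
    p or (p and (Dia p or s)) fails at w3, so Box (p or (p and (Dia p or s))) is false at w1.
      At w3: p is false, p and (Dia p or s) is false, so p or (p and (Dia p or s)) is false.
Satisfying worlds: {w0, w5}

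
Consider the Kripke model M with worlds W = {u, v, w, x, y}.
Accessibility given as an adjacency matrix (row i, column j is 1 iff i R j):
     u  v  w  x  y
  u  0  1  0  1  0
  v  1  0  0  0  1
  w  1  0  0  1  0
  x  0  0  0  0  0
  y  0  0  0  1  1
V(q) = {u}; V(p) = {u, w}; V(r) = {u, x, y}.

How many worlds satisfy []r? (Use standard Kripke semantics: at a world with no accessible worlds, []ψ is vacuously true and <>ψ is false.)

Let φ = []r. Evaluate φ at each world:
  u (successors {v, x}): φ is false.
  v (successors {u, y}): φ is true.
  w (successors {u, x}): φ is true.
  x (successors ∅): φ is true.
  y (successors {x, y}): φ is true.
For instance, at u:
  At u: []r requires r at every successor {v, x}.
    r fails at v, so []r is false at u.
Satisfying worlds: {v, w, x, y}

4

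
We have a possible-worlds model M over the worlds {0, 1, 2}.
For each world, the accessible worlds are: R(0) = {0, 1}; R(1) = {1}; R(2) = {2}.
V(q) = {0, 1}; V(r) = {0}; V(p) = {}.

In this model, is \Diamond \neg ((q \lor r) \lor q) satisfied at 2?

Yes

At 2: \Diamond \neg ((q \lor r) \lor q) requires \neg ((q \lor r) \lor q) at some successor in {2}.
  \neg ((q \lor r) \lor q) holds at 2, so \Diamond \neg ((q \lor r) \lor q) is true at 2.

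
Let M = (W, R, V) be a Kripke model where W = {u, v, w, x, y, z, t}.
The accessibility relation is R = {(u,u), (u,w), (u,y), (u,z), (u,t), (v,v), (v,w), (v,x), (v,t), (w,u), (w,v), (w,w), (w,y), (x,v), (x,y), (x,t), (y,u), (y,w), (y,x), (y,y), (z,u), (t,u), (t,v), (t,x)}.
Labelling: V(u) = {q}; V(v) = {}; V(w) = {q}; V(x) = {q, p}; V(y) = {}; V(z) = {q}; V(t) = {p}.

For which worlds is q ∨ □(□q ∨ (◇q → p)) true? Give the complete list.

u, w, x, z

Let φ = q ∨ □(□q ∨ (◇q → p)). Evaluate φ at each world:
  u (successors {u, w, y, z, t}): φ is true.
  v (successors {v, w, x, t}): φ is false.
  w (successors {u, v, w, y}): φ is true.
  x (successors {v, y, t}): φ is true.
  y (successors {u, w, x, y}): φ is false.
  z (successors {u}): φ is true.
  t (successors {u, v, x}): φ is false.
For instance, at w:
  At w: q is true, □(□q ∨ (◇q → p)) is false, so q ∨ □(□q ∨ (◇q → p)) is true.
    At w: □(□q ∨ (◇q → p)) requires □q ∨ (◇q → p) at every successor {u, v, w, y}.
      □q ∨ (◇q → p) fails at u, so □(□q ∨ (◇q → p)) is false at w.
Satisfying worlds: {u, w, x, z}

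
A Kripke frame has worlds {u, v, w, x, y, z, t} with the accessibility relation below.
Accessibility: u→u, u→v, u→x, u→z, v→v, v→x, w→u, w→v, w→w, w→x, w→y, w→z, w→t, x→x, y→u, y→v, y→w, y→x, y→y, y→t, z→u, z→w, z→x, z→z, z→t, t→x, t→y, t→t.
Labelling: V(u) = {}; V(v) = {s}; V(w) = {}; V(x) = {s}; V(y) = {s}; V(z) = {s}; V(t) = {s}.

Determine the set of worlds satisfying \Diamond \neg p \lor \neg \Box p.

Let φ = \Diamond \neg p \lor \neg \Box p. Evaluate φ at each world:
  u (successors {u, v, x, z}): φ is true.
  v (successors {v, x}): φ is true.
  w (successors {u, v, w, x, y, z, t}): φ is true.
  x (successors {x}): φ is true.
  y (successors {u, v, w, x, y, t}): φ is true.
  z (successors {u, w, x, z, t}): φ is true.
  t (successors {x, y, t}): φ is true.
For instance, at v:
  At v: \Diamond \neg p is true, \neg \Box p is true, so \Diamond \neg p \lor \neg \Box p is true.
    At v: \Diamond \neg p requires \neg p at some successor in {v, x}.
      \neg p holds at v, so \Diamond \neg p is true at v.
    At v: \Box p is false, so \neg \Box p is true.
      At v: \Box p requires p at every successor {v, x}.
        p fails at v, so \Box p is false at v.
Satisfying worlds: {u, v, w, x, y, z, t}

u, v, w, x, y, z, t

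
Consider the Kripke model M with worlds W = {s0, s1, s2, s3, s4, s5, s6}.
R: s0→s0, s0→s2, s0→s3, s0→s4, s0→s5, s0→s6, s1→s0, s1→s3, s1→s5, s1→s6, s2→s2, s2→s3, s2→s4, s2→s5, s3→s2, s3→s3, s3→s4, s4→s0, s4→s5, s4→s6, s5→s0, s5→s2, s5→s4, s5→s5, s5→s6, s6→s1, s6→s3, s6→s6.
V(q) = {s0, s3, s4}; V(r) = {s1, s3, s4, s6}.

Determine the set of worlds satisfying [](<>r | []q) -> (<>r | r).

s0, s1, s2, s3, s4, s5, s6

Let φ = [](<>r | []q) -> (<>r | r). Evaluate φ at each world:
  s0 (successors {s0, s2, s3, s4, s5, s6}): φ is true.
  s1 (successors {s0, s3, s5, s6}): φ is true.
  s2 (successors {s2, s3, s4, s5}): φ is true.
  s3 (successors {s2, s3, s4}): φ is true.
  s4 (successors {s0, s5, s6}): φ is true.
  s5 (successors {s0, s2, s4, s5, s6}): φ is true.
  s6 (successors {s1, s3, s6}): φ is true.
For instance, at s5:
  At s5: [](<>r | []q) is true, <>r | r is true, so [](<>r | []q) -> (<>r | r) is true.
    At s5: [](<>r | []q) requires <>r | []q at every successor {s0, s2, s4, s5, s6}.
      At s0: <>r | []q is true.
      At s2: <>r | []q is true.
      At s4: <>r | []q is true.
      At s5: <>r | []q is true.
      At s6: <>r | []q is true.
    So [](<>r | []q) is true at s5.
    At s5: <>r is true, r is false, so <>r | r is true.
      At s5: <>r requires r at some successor in {s0, s2, s4, s5, s6}.
        r holds at s4, so <>r is true at s5.
Satisfying worlds: {s0, s1, s2, s3, s4, s5, s6}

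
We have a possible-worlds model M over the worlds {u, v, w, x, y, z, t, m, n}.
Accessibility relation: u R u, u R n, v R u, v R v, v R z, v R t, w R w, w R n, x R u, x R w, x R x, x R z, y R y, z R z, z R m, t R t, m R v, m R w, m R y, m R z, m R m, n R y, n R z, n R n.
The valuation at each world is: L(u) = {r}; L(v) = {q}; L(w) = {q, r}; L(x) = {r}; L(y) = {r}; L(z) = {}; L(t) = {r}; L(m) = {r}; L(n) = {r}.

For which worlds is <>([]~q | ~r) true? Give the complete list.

u, v, w, x, y, z, t, m, n

Let φ = <>([]~q | ~r). Evaluate φ at each world:
  u (successors {u, n}): φ is true.
  v (successors {u, v, z, t}): φ is true.
  w (successors {w, n}): φ is true.
  x (successors {u, w, x, z}): φ is true.
  y (successors {y}): φ is true.
  z (successors {z, m}): φ is true.
  t (successors {t}): φ is true.
  m (successors {v, w, y, z, m}): φ is true.
  n (successors {y, z, n}): φ is true.
For instance, at w:
  At w: <>([]~q | ~r) requires []~q | ~r at some successor in {w, n}.
    []~q | ~r holds at n, so <>([]~q | ~r) is true at w.
      At n: []~q is true, ~r is false, so []~q | ~r is true.
Satisfying worlds: {u, v, w, x, y, z, t, m, n}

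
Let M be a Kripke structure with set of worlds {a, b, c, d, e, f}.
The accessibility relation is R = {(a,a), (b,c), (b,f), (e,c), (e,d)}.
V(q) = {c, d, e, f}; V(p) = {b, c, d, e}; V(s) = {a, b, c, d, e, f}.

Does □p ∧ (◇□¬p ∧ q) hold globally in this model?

No

Let φ = □p ∧ (◇□¬p ∧ q). Evaluate φ at each world:
  a (successors {a}): φ is false.
  b (successors {c, f}): φ is false.
  c (successors ∅): φ is false.
  d (successors ∅): φ is false.
  e (successors {c, d}): φ is true.
  f (successors ∅): φ is false.
Detail at a (counterexample):
  At a: □p is false, ◇□¬p ∧ q is false, so □p ∧ (◇□¬p ∧ q) is false.
    At a: □p requires p at every successor {a}.
      p fails at a, so □p is false at a.
    At a: ◇□¬p is true, q is false, so ◇□¬p ∧ q is false.
      At a: ◇□¬p requires □¬p at some successor in {a}.
        □¬p holds at a, so ◇□¬p is true at a.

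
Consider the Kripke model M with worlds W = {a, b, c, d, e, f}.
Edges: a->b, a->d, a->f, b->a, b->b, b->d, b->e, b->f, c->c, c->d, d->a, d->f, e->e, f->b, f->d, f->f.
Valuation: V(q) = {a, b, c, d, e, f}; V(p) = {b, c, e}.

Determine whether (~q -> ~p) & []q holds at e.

Yes

Recall that []ψ holds at a world iff ψ holds at every accessible world, and <>ψ holds iff ψ holds at some accessible world.
At e: ~q -> ~p is true, []q is true, so (~q -> ~p) & []q is true.
  At e: []q requires q at every successor {e}.
    At e: q is true.
  So []q is true at e.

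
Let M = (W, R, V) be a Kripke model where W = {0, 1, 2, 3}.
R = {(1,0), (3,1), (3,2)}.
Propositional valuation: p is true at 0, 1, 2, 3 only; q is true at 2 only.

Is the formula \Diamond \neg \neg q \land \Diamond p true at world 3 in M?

Yes

At 3: \Diamond \neg \neg q is true, \Diamond p is true, so \Diamond \neg \neg q \land \Diamond p is true.
  At 3: \Diamond \neg \neg q requires \neg \neg q at some successor in {1, 2}.
    \neg \neg q holds at 2, so \Diamond \neg \neg q is true at 3.
  At 3: \Diamond p requires p at some successor in {1, 2}.
    p holds at 1, so \Diamond p is true at 3.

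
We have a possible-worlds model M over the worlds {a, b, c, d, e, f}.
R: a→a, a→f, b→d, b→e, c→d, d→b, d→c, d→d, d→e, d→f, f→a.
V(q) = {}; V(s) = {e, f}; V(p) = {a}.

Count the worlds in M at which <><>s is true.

5

Let φ = <><>s. Evaluate φ at each world:
  a (successors {a, f}): φ is true.
  b (successors {d, e}): φ is true.
  c (successors {d}): φ is true.
  d (successors {b, c, d, e, f}): φ is true.
  e (successors ∅): φ is false.
  f (successors {a}): φ is true.
For instance, at d:
  At d: <><>s requires <>s at some successor in {b, c, d, e, f}.
    <>s holds at b, so <><>s is true at d.
      At b: <>s requires s at some successor in {d, e}.
        s holds at e, so <>s is true at b.
Satisfying worlds: {a, b, c, d, f}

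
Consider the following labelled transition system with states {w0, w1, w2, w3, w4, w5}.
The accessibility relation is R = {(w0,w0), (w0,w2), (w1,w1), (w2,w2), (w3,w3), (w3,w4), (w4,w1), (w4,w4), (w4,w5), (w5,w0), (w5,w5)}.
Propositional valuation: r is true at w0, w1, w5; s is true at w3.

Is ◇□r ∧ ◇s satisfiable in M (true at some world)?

No

Recall that □ψ holds at a world iff ψ holds at every accessible world, and ◇ψ holds iff ψ holds at some accessible world.
Let φ = ◇□r ∧ ◇s. Evaluate φ at each world:
  w0 (successors {w0, w2}): φ is false.
  w1 (successors {w1}): φ is false.
  w2 (successors {w2}): φ is false.
  w3 (successors {w3, w4}): φ is false.
  w4 (successors {w1, w4, w5}): φ is false.
  w5 (successors {w0, w5}): φ is false.
For instance, at w1:
  At w1: ◇□r is true, ◇s is false, so ◇□r ∧ ◇s is false.
    At w1: ◇□r requires □r at some successor in {w1}.
      □r holds at w1, so ◇□r is true at w1.
    At w1: ◇s requires s at some successor in {w1}.
      At w1: s is false.
    So ◇s is false at w1.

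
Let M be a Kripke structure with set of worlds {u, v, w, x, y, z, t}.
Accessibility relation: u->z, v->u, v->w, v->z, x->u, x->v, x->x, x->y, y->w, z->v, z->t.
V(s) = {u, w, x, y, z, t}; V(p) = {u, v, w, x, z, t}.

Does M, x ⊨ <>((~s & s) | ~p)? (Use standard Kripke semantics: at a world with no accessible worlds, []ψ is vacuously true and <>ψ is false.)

Yes

At x: <>((~s & s) | ~p) requires (~s & s) | ~p at some successor in {u, v, x, y}.
  (~s & s) | ~p holds at y, so <>((~s & s) | ~p) is true at x.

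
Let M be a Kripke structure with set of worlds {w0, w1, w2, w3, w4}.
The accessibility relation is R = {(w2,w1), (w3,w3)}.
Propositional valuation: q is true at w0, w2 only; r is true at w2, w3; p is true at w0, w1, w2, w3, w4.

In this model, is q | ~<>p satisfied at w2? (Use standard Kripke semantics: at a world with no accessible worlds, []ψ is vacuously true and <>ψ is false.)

Yes

At w2: q is true, ~<>p is false, so q | ~<>p is true.
  At w2: <>p is true, so ~<>p is false.
    At w2: <>p requires p at some successor in {w1}.
      p holds at w1, so <>p is true at w2.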